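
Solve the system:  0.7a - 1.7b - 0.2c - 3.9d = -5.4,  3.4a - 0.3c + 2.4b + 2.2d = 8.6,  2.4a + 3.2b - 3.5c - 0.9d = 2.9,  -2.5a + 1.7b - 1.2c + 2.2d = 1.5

a = 0, b = 5, c = 4, d = -1

Row-reduce the augmented matrix:
R1 ← R1 / (7/10).
R2 ← R2 − 17/5·R1.
R3 ← R3 − 12/5·R1.
R4 ← R4 + 5/2·R1.
R2 ← R2 / (373/35).
R1 ← R1 + 17/7·R2.
R3 ← R3 − 316/35·R2.
R4 ← R4 + 153/35·R2.
R3 ← R3 / (-12619/3730).
R1 ← R1 + 99/746·R3.
R2 ← R2 − 47/746·R3.
R4 ← R4 + 6113/3730·R3.
R4 ← R4 / (-26532/63095).
R1 ← R1 + 13627/25238·R4.
R2 ← R2 − 47513/25238·R4.
R3 ← R3 − 20293/12619·R4.
Reading off the reduced rows gives a = 0, b = 5, c = 4, d = -1.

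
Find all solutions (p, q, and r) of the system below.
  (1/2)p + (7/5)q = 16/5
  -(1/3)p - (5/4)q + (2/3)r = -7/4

infinitely many solutions

Row-reduce:
R1 ← R1 / (1/2).
R2 ← R2 + 1/3·R1.
R2 ← R2 / (-19/60).
R1 ← R1 − 14/5·R2.
Rank is 2 with 3 unknowns, leaving r free.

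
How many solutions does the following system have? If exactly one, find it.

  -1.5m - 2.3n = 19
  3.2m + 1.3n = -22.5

m = -5, n = -5

Row-reduce the augmented matrix:
R1 ← R1 / (-3/2).
R2 ← R2 − 16/5·R1.
R2 ← R2 / (-541/150).
R1 ← R1 − 23/15·R2.
Reading off the reduced rows gives m = -5, n = -5.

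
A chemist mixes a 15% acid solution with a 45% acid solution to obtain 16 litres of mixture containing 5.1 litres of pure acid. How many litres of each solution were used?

Let a = litres of solution A, b = litres of solution B.
  a + b = 16
  (3/20)a + (9/20)b = 51/10
From equation 1: a = 16 − b.
Substitute into equation 2 and solve: b = 9.
Then a = 7.

litres of solution A: 7, litres of solution B: 9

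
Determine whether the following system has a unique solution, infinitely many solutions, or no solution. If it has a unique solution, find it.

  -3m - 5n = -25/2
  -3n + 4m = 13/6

m = 5/3, n = 3/2

Row-reduce the augmented matrix:
R1 ← R1 / (-3).
R2 ← R2 − 4·R1.
R2 ← R2 / (-29/3).
R1 ← R1 − 5/3·R2.
Reading off the reduced rows gives m = 5/3, n = 3/2.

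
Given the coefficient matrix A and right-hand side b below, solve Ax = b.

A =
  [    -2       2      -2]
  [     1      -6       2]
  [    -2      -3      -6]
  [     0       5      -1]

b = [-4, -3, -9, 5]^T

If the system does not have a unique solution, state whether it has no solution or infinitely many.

Row-reduce the augmented matrix:
R1 ← R1 / (-2).
R2 ← R2 − 1·R1.
R3 ← R3 + 2·R1.
R2 ← R2 / (-5).
R1 ← R1 + 1·R2.
R3 ← R3 + 5·R2.
R4 ← R4 − 5·R2.
R3 ← R3 / (-5).
R1 ← R1 − 4/5·R3.
R2 ← R2 + 1/5·R3.
R4 reduces to 0 = 0, so the extra equation is consistent.
Reading off the reduced rows gives x_1 = 3, x_2 = 1, x_3 = 0.

x_1 = 3, x_2 = 1, x_3 = 0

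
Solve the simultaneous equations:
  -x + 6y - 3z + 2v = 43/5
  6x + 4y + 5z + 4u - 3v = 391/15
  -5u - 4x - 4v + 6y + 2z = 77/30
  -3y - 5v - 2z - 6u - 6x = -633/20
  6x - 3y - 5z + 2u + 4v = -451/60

x = 2/5, y = 9/4, z = 5/2, u = 5/3, v = 3/2

Row-reduce the augmented matrix:
R1 ← R1 / (-1).
R2 ← R2 − 6·R1.
R3 ← R3 + 4·R1.
R4 ← R4 + 6·R1.
R5 ← R5 − 6·R1.
R2 ← R2 / (40).
R1 ← R1 + 6·R2.
R3 ← R3 + 18·R2.
R4 ← R4 + 39·R2.
R5 ← R5 − 33·R2.
R3 ← R3 / (163/20).
R1 ← R1 − 21/20·R3.
R2 ← R2 + 13/40·R3.
R4 ← R4 − 133/40·R3.
R5 ← R5 + 491/40·R3.
R4 ← R4 / (-259/326).
R1 ← R1 − 165/163·R4.
R2 ← R2 + 9/326·R4.
R3 ← R3 + 64/163·R4.
R5 ← R5 + 1995/326·R4.
R5 ← R5 / (1294/37).
R1 ← R1 + 221/37·R5.
R2 ← R2 − 3/37·R5.
R3 ← R3 − 55/37·R5.
R4 ← R4 − 232/37·R5.
Reading off the reduced rows gives x = 2/5, y = 9/4, z = 5/2, u = 5/3, v = 3/2.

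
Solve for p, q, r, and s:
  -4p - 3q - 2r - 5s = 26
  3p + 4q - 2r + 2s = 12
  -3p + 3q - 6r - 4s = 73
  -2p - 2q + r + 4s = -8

Row-reduce the augmented matrix:
R1 ← R1 / (-4).
R2 ← R2 − 3·R1.
R3 ← R3 + 3·R1.
R4 ← R4 + 2·R1.
R2 ← R2 / (7/4).
R1 ← R1 − 3/4·R2.
R3 ← R3 − 21/4·R2.
R4 ← R4 + 1/2·R2.
R3 ← R3 / (6).
R1 ← R1 − 2·R3.
R2 ← R2 + 2·R3.
R4 ← R4 − 1·R3.
R4 ← R4 / (31/6).
R1 ← R1 − 1/3·R4.
R2 ← R2 − 2/3·R4.
R3 ← R3 − 5/6·R4.
Reading off the reduced rows gives p = -6, q = 5, r = -6, s = -1.

p = -6, q = 5, r = -6, s = -1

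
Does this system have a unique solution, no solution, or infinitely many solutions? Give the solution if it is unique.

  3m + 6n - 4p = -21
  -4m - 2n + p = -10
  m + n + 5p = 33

m = 5, n = -2, p = 6

Row-reduce the augmented matrix:
R1 ← R1 / (3).
R2 ← R2 + 4·R1.
R3 ← R3 − 1·R1.
R2 ← R2 / (6).
R1 ← R1 − 2·R2.
R3 ← R3 + 1·R2.
R3 ← R3 / (101/18).
R1 ← R1 − 1/9·R3.
R2 ← R2 + 13/18·R3.
Reading off the reduced rows gives m = 5, n = -2, p = 6.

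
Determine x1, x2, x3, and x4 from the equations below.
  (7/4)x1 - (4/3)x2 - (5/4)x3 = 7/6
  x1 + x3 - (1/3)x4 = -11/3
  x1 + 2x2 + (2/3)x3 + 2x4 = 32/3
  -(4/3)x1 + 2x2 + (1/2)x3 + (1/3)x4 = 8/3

Row-reduce the augmented matrix:
R1 ← R1 / (7/4).
R2 ← R2 − 1·R1.
R3 ← R3 − 1·R1.
R4 ← R4 + 4/3·R1.
R2 ← R2 / (16/21).
R1 ← R1 + 16/21·R2.
R3 ← R3 − 58/21·R2.
R4 ← R4 − 62/63·R2.
R3 ← R3 / (-29/6).
R1 ← R1 − 1·R3.
R2 ← R2 − 9/4·R3.
R4 ← R4 + 8/3·R3.
R4 ← R4 / (-2101/2088).
R1 ← R1 − 115/348·R4.
R2 ← R2 − 245/232·R4.
R3 ← R3 + 77/116·R4.
Reading off the reduced rows gives x1 = 0, x2 = 1, x3 = -2, x4 = 5.

x1 = 0, x2 = 1, x3 = -2, x4 = 5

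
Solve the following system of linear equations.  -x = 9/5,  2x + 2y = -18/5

x = -9/5, y = 0

Row-reduce the augmented matrix:
R1 ← R1 / (-1).
R2 ← R2 − 2·R1.
R2 ← R2 / (2).
Reading off the reduced rows gives x = -9/5, y = 0.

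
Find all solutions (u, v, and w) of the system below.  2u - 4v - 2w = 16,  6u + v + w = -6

Row-reduce:
R1 ← R1 / (2).
R2 ← R2 − 6·R1.
R2 ← R2 / (13).
R1 ← R1 + 2·R2.
Rank is 2 with 3 unknowns, leaving w free.

infinitely many solutions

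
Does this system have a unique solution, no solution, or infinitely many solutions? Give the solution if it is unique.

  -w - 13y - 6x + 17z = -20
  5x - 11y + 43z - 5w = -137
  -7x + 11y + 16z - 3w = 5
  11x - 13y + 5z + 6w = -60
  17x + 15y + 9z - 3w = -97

x = -5, y = 1, z = -2, w = 3

Row-reduce the augmented matrix:
R1 ← R1 / (-6).
R2 ← R2 − 5·R1.
R3 ← R3 + 7·R1.
R4 ← R4 − 11·R1.
R5 ← R5 − 17·R1.
R2 ← R2 / (-131/6).
R1 ← R1 − 13/6·R2.
R3 ← R3 − 157/6·R2.
R4 ← R4 + 221/6·R2.
R5 ← R5 + 131/6·R2.
R3 ← R3 / (8473/131).
R1 ← R1 − 372/131·R3.
R2 ← R2 + 343/131·R3.
R4 ← R4 + 7896/131·R3.
R4 ← R4 / (49009/8473).
R1 ← R1 + 210/8473·R4.
R2 ← R2 + 763/8473·R4.
R3 ← R3 + 1156/8473·R4.
R5 reduces to 0 = 0, so the extra equation is consistent.
Reading off the reduced rows gives x = -5, y = 1, z = -2, w = 3.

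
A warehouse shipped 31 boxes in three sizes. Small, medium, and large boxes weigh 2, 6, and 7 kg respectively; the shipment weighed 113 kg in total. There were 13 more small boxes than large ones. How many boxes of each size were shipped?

small boxes: 20, medium boxes: 4, large boxes: 7

Let s = small boxes, m = medium boxes, l = large boxes.
  m + l + s = 31
  2s + 6m + 7l = 113
  s - l = 13
Row-reduce the augmented matrix:
R2 ← R2 − 2·R1.
R3 ← R3 − 1·R1.
R2 ← R2 / (4).
R1 ← R1 − 1·R2.
R3 ← R3 + 1·R2.
R3 ← R3 / (-3/4).
R1 ← R1 + 1/4·R3.
R2 ← R2 − 5/4·R3.
Reading off the reduced rows gives s = 20, m = 4, l = 7.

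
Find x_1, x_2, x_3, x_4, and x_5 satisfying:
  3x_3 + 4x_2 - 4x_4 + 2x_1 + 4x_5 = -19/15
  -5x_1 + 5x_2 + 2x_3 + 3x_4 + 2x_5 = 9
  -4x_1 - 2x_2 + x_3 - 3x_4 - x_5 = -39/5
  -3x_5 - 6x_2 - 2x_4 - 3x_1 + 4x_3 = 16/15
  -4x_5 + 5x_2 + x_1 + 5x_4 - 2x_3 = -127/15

Row-reduce the augmented matrix:
R1 ← R1 / (2).
R2 ← R2 + 5·R1.
R3 ← R3 + 4·R1.
R4 ← R4 + 3·R1.
R5 ← R5 − 1·R1.
R2 ← R2 / (15).
R1 ← R1 − 2·R2.
R3 ← R3 − 6·R2.
R5 ← R5 − 3·R2.
R3 ← R3 / (16/5).
R1 ← R1 − 7/30·R3.
R2 ← R2 − 19/30·R3.
R4 ← R4 − 17/2·R3.
R5 ← R5 + 27/5·R3.
R4 ← R4 / (441/32).
R1 ← R1 + 15/32·R4.
R2 ← R2 − 37/32·R4.
R3 ← R3 + 41/16·R4.
R5 ← R5 + 87/16·R4.
R5 ← R5 / (-122/21).
R1 ← R1 − 1/7·R5.
R2 ← R2 − 38/63·R5.
R3 ← R3 − 10/63·R5.
R4 ← R4 + 13/63·R5.
Reading off the reduced rows gives x_1 = 1/5, x_2 = -5/3, x_3 = 5/3, x_4 = 3, x_5 = 3.

x_1 = 1/5, x_2 = -5/3, x_3 = 5/3, x_4 = 3, x_5 = 3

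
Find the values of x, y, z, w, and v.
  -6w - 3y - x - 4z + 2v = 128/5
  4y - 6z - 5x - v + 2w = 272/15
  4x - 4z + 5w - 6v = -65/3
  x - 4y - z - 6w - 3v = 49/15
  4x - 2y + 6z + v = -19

Row-reduce the augmented matrix:
R1 ← R1 / (-1).
R2 ← R2 + 5·R1.
R3 ← R3 − 4·R1.
R4 ← R4 − 1·R1.
R5 ← R5 − 4·R1.
R2 ← R2 / (19).
R1 ← R1 − 3·R2.
R3 ← R3 + 12·R2.
R4 ← R4 + 7·R2.
R5 ← R5 + 14·R2.
R3 ← R3 / (-212/19).
R1 ← R1 − 34/19·R3.
R2 ← R2 − 14/19·R3.
R4 ← R4 − 3/19·R3.
R5 ← R5 − 6/19·R3.
R4 ← R4 / (-41/212).
R1 ← R1 − 121/106·R4.
R2 ← R2 − 187/106·R4.
R3 ← R3 + 23/212·R4.
R5 ← R5 + 41/106·R4.
R5 ← R5 / (11).
R1 ← R1 + 1283/41·R5.
R2 ← R2 + 1953/41·R5.
R3 ← R3 − 136/41·R5.
R4 ← R4 − 1086/41·R5.
Reading off the reduced rows gives x = -1, y = 5/3, z = -7/3, w = -13/5, v = 7/3.

x = -1, y = 5/3, z = -7/3, w = -13/5, v = 7/3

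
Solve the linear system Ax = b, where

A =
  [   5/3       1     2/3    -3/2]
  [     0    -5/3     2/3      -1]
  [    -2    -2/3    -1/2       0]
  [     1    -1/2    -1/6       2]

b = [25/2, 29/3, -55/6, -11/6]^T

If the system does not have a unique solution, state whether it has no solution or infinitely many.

Row-reduce the augmented matrix:
R1 ← R1 / (5/3).
R3 ← R3 + 2·R1.
R4 ← R4 − 1·R1.
R2 ← R2 / (-5/3).
R1 ← R1 − 3/5·R2.
R3 ← R3 − 8/15·R2.
R4 ← R4 + 11/10·R2.
R3 ← R3 / (77/150).
R1 ← R1 − 16/25·R3.
R2 ← R2 + 2/5·R3.
R4 ← R4 + 151/150·R3.
R4 ← R4 / (-46/77).
R1 ← R1 − 213/154·R4.
R2 ← R2 + 81/77·R4.
R3 ← R3 + 318/77·R4.
Reading off the reduced rows gives x_1 = 4, x_2 = -2, x_3 = 5, x_4 = -3.

x_1 = 4, x_2 = -2, x_3 = 5, x_4 = -3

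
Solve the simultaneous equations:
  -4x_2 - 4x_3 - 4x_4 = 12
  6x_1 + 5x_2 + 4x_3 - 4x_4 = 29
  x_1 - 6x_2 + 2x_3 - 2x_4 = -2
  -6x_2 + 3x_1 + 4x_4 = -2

x_1 = 4, x_2 = 1, x_3 = -2, x_4 = -2

Row-reduce the augmented matrix:
Swap R1 and R2.
R1 ← R1 / (6).
R3 ← R3 − 1·R1.
R4 ← R4 − 3·R1.
R2 ← R2 / (-4).
R1 ← R1 − 5/6·R2.
R3 ← R3 + 41/6·R2.
R4 ← R4 + 17/2·R2.
R3 ← R3 / (49/6).
R1 ← R1 + 1/6·R3.
R2 ← R2 − 1·R3.
R4 ← R4 − 13/2·R3.
R4 ← R4 / (496/49).
R1 ← R1 + 68/49·R4.
R2 ← R2 − 16/49·R4.
R3 ← R3 − 33/49·R4.
Reading off the reduced rows gives x_1 = 4, x_2 = 1, x_3 = -2, x_4 = -2.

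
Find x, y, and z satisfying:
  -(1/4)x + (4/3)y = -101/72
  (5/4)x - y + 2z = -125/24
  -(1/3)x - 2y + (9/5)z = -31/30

x = -3/2, y = -4/3, z = -7/3

Row-reduce the augmented matrix:
R1 ← R1 / (-1/4).
R2 ← R2 − 5/4·R1.
R3 ← R3 + 1/3·R1.
R2 ← R2 / (17/3).
R1 ← R1 + 16/3·R2.
R3 ← R3 + 34/9·R2.
R3 ← R3 / (47/15).
R1 ← R1 − 32/17·R3.
R2 ← R2 − 6/17·R3.
Reading off the reduced rows gives x = -3/2, y = -4/3, z = -7/3.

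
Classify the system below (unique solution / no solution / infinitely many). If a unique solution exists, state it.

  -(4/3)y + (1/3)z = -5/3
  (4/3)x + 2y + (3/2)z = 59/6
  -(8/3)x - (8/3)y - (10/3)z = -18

Row-reduce:
Swap R1 and R2.
R1 ← R1 / (4/3).
R3 ← R3 + 8/3·R1.
R2 ← R2 / (-4/3).
R1 ← R1 − 3/2·R2.
R3 ← R3 − 4/3·R2.
Rank is 2 with 3 unknowns, leaving z free.

infinitely many solutions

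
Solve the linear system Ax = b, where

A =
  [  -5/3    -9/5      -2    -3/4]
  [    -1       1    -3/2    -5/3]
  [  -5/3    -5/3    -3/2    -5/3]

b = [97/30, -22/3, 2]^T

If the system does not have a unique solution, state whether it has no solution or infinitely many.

Row-reduce:
R1 ← R1 / (-5/3).
R2 ← R2 + 1·R1.
R3 ← R3 + 5/3·R1.
R2 ← R2 / (52/25).
R1 ← R1 − 27/25·R2.
R3 ← R3 − 2/15·R2.
R3 ← R3 / (27/52).
R1 ← R1 − 141/104·R3.
R2 ← R2 + 15/104·R3.
Rank is 3 with 4 unknowns, leaving x_4 free.

infinitely many solutions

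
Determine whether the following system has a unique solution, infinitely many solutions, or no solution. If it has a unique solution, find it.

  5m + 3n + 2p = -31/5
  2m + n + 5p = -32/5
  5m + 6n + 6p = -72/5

Row-reduce the augmented matrix:
R1 ← R1 / (5).
R2 ← R2 − 2·R1.
R3 ← R3 − 5·R1.
R2 ← R2 / (-1/5).
R1 ← R1 − 3/5·R2.
R3 ← R3 − 3·R2.
R3 ← R3 / (67).
R1 ← R1 − 13·R3.
R2 ← R2 + 21·R3.
Reading off the reduced rows gives m = 0, n = -7/5, p = -1.

m = 0, n = -7/5, p = -1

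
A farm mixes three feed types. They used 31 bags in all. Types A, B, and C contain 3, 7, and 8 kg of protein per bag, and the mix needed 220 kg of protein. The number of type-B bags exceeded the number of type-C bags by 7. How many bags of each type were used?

Let a = type-A bags, b = type-B bags, c = type-C bags.
  a + b + c = 31
  3a + 7b + 8c = 220
  b - c = 7
Row-reduce the augmented matrix:
R2 ← R2 − 3·R1.
R2 ← R2 / (4).
R1 ← R1 − 1·R2.
R3 ← R3 − 1·R2.
R3 ← R3 / (-9/4).
R1 ← R1 + 1/4·R3.
R2 ← R2 − 5/4·R3.
Reading off the reduced rows gives a = 2, b = 18, c = 11.

type-A bags: 2, type-B bags: 18, type-C bags: 11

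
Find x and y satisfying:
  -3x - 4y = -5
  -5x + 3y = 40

Row-reduce the augmented matrix:
R1 ← R1 / (-3).
R2 ← R2 + 5·R1.
R2 ← R2 / (29/3).
R1 ← R1 − 4/3·R2.
Reading off the reduced rows gives x = -5, y = 5.

x = -5, y = 5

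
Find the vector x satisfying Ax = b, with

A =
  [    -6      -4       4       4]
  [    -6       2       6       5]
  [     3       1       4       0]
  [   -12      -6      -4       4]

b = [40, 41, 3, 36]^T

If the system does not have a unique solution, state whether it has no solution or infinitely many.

no solution

Row-reduce:
R1 ← R1 / (-6).
R2 ← R2 + 6·R1.
R3 ← R3 − 3·R1.
R4 ← R4 + 12·R1.
R2 ← R2 / (6).
R1 ← R1 − 2/3·R2.
R3 ← R3 + 1·R2.
R4 ← R4 − 2·R2.
R3 ← R3 / (19/3).
R1 ← R1 + 8/9·R3.
R2 ← R2 − 1/3·R3.
R4 ← R4 + 38/3·R3.
Row 4 reduces to 0 = 2, a contradiction. The system is inconsistent.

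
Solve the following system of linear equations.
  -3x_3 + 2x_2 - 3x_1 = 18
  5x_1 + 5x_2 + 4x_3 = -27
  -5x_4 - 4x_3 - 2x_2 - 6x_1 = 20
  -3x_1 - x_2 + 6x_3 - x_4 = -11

Row-reduce the augmented matrix:
R1 ← R1 / (-3).
R2 ← R2 − 5·R1.
R3 ← R3 + 6·R1.
R4 ← R4 + 3·R1.
R2 ← R2 / (25/3).
R1 ← R1 + 2/3·R2.
R3 ← R3 + 6·R2.
R4 ← R4 + 3·R2.
R3 ← R3 / (32/25).
R1 ← R1 − 23/25·R3.
R2 ← R2 + 3/25·R3.
R4 ← R4 − 216/25·R3.
R4 ← R4 / (131/4).
R1 ← R1 − 115/32·R4.
R2 ← R2 + 15/32·R4.
R3 ← R3 + 125/32·R4.
Reading off the reduced rows gives x_1 = -3, x_2 = 0, x_3 = -3, x_4 = 2.

x_1 = -3, x_2 = 0, x_3 = -3, x_4 = 2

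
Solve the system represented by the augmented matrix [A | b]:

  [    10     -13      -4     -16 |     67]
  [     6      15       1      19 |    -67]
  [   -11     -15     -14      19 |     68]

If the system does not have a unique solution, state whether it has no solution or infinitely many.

Row-reduce:
R1 ← R1 / (10).
R2 ← R2 − 6·R1.
R3 ← R3 + 11·R1.
R2 ← R2 / (114/5).
R1 ← R1 + 13/10·R2.
R3 ← R3 + 293/10·R2.
R3 ← R3 / (-3199/228).
R1 ← R1 + 47/228·R3.
R2 ← R2 − 17/114·R3.
Rank is 3 with 4 unknowns, leaving x_4 free.

infinitely many solutions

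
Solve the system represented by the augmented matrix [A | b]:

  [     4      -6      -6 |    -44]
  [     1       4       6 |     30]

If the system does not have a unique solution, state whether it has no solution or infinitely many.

infinitely many solutions

Row-reduce:
R1 ← R1 / (4).
R2 ← R2 − 1·R1.
R2 ← R2 / (11/2).
R1 ← R1 + 3/2·R2.
Rank is 2 with 3 unknowns, leaving x_3 free.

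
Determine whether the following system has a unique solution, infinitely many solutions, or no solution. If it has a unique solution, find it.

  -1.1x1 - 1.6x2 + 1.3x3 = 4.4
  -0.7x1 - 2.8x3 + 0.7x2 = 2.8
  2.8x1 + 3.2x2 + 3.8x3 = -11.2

x1 = -4, x2 = 0, x3 = 0

Row-reduce the augmented matrix:
R1 ← R1 / (-11/10).
R2 ← R2 + 7/10·R1.
R3 ← R3 − 14/5·R1.
R2 ← R2 / (189/110).
R1 ← R1 − 16/11·R2.
R3 ← R3 + 48/55·R2.
R3 ← R3 / (79/15).
R1 ← R1 − 17/9·R3.
R2 ← R2 + 19/9·R3.
Reading off the reduced rows gives x1 = -4, x2 = 0, x3 = 0.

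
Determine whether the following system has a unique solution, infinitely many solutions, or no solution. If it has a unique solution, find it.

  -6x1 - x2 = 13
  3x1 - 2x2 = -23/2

x1 = -5/2, x2 = 2

From equation 1: x2 = -13 − 6·x1.
Substitute into equation 2 and solve: x1 = -5/2.
Then x2 = 2.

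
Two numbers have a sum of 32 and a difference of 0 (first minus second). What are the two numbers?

Let x = first number, y = second number.
  x + y = 32
  x - y = 0
From equation 1: x = 32 − y.
Substitute into equation 2 and solve: y = 16.
Then x = 16.

first number: 16, second number: 16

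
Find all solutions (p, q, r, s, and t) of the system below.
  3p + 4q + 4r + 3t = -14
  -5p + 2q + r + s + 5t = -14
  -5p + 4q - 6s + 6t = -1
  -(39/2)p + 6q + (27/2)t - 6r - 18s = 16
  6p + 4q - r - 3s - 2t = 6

no solution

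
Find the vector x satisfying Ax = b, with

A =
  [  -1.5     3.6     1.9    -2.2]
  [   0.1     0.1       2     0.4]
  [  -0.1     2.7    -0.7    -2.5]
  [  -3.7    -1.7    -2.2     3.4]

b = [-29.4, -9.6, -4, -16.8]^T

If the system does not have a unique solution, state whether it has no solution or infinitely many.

x_1 = 6, x_2 = -6, x_3 = -4, x_4 = -4

Row-reduce the augmented matrix:
R1 ← R1 / (-3/2).
R2 ← R2 − 1/10·R1.
R3 ← R3 + 1/10·R1.
R4 ← R4 + 37/10·R1.
R2 ← R2 / (17/50).
R1 ← R1 + 12/5·R2.
R3 ← R3 − 123/50·R2.
R4 ← R4 + 529/50·R2.
R3 ← R3 / (-8269/510).
R1 ← R1 − 701/51·R3.
R2 ← R2 − 319/51·R3.
R4 ← R4 − 15119/255·R3.
R4 ← R4 / (57944/41345).
R1 ← R1 + 2431/8269·R4.
R2 ← R2 + 7193/8269·R4.
R3 ← R3 − 2135/8269·R4.
Reading off the reduced rows gives x_1 = 6, x_2 = -6, x_3 = -4, x_4 = -4.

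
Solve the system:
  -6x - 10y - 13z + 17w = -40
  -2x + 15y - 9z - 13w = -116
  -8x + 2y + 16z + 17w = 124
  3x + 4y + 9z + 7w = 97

x = 5, y = 0, z = 6, w = 4

Row-reduce the augmented matrix:
R1 ← R1 / (-6).
R2 ← R2 + 2·R1.
R3 ← R3 + 8·R1.
R4 ← R4 − 3·R1.
R2 ← R2 / (55/3).
R1 ← R1 − 5/3·R2.
R3 ← R3 − 46/3·R2.
R4 ← R4 + 1·R2.
R3 ← R3 / (2048/55).
R1 ← R1 − 57/22·R3.
R2 ← R2 + 14/55·R3.
R4 ← R4 − 247/110·R3.
R4 ← R4 / (56861/4096).
R1 ← R1 + 7489/4096·R4.
R2 ← R2 + 973/1024·R4.
R3 ← R3 − 547/2048·R4.
Reading off the reduced rows gives x = 5, y = 0, z = 6, w = 4.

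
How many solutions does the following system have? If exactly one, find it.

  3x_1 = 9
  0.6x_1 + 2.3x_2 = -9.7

Row-reduce the augmented matrix:
R1 ← R1 / (3).
R2 ← R2 − 3/5·R1.
R2 ← R2 / (23/10).
Reading off the reduced rows gives x_1 = 3, x_2 = -5.

x_1 = 3, x_2 = -5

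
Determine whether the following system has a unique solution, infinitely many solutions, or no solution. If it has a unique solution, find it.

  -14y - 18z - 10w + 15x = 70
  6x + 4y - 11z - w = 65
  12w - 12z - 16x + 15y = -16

infinitely many solutions

Row-reduce:
R1 ← R1 / (15).
R2 ← R2 − 6·R1.
R3 ← R3 + 16·R1.
R2 ← R2 / (48/5).
R1 ← R1 + 14/15·R2.
R3 ← R3 − 1/15·R2.
R3 ← R3 / (-4489/144).
R1 ← R1 + 113/72·R3.
R2 ← R2 + 19/48·R3.
Rank is 3 with 4 unknowns, leaving w free.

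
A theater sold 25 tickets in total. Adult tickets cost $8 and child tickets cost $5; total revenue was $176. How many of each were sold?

adult tickets: 17, child tickets: 8

Let a = adult tickets, c = child tickets.
  a + c = 25
  8a + 5c = 176
From equation 1: a = 25 − c.
Substitute into equation 2 and solve: c = 8.
Then a = 17.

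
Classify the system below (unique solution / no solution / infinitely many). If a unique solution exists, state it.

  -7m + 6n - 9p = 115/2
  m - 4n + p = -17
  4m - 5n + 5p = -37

no solution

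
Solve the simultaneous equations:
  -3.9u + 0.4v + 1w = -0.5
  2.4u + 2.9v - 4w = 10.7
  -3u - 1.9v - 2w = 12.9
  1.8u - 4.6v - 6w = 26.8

Row-reduce the augmented matrix:
R1 ← R1 / (-39/10).
R2 ← R2 − 12/5·R1.
R3 ← R3 + 3·R1.
R4 ← R4 − 9/5·R1.
R2 ← R2 / (409/130).
R1 ← R1 + 4/39·R2.
R3 ← R3 + 287/130·R2.
R4 ← R4 + 287/65·R2.
R3 ← R3 / (-2104/409).
R1 ← R1 + 150/409·R3.
R2 ← R2 + 440/409·R3.
R4 ← R4 + 4208/409·R3.
R4 reduces to 0 = 0, so the extra equation is consistent.
Reading off the reduced rows gives u = -1, v = -1, w = -4.

u = -1, v = -1, w = -4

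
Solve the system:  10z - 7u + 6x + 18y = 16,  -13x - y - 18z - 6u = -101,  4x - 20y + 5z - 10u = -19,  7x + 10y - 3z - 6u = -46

x = -1, y = 0, z = 5, u = 4

Row-reduce the augmented matrix:
R1 ← R1 / (6).
R2 ← R2 + 13·R1.
R3 ← R3 − 4·R1.
R4 ← R4 − 7·R1.
R2 ← R2 / (38).
R1 ← R1 − 3·R2.
R3 ← R3 + 32·R2.
R4 ← R4 + 11·R2.
R3 ← R3 / (27/19).
R1 ← R1 − 157/114·R3.
R2 ← R2 − 11/114·R3.
R4 ← R4 + 517/38·R3.
R4 ← R4 / (-24373/108).
R1 ← R1 − 7435/324·R4.
R2 ← R2 − 329/324·R4.
R3 ← R3 + 440/27·R4.
Reading off the reduced rows gives x = -1, y = 0, z = 5, u = 4.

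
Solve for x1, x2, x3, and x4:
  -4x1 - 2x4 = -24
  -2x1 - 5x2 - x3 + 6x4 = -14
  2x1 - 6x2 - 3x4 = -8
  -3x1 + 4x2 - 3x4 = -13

x1 = 5, x2 = 2, x3 = 6, x4 = 2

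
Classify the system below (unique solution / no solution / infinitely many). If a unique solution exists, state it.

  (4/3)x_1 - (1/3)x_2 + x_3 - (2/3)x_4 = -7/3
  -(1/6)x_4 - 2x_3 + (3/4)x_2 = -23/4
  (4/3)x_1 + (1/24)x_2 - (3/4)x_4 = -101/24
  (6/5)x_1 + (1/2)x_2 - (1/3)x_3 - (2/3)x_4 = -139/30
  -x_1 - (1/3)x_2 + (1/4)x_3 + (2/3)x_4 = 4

no solution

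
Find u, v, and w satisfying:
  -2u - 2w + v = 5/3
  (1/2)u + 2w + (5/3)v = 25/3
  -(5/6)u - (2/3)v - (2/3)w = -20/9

u = -4/3, v = 3, w = 2

Row-reduce the augmented matrix:
R1 ← R1 / (-2).
R2 ← R2 − 1/2·R1.
R3 ← R3 + 5/6·R1.
R2 ← R2 / (23/12).
R1 ← R1 + 1/2·R2.
R3 ← R3 + 13/12·R2.
R3 ← R3 / (70/69).
R1 ← R1 − 32/23·R3.
R2 ← R2 − 18/23·R3.
Reading off the reduced rows gives u = -4/3, v = 3, w = 2.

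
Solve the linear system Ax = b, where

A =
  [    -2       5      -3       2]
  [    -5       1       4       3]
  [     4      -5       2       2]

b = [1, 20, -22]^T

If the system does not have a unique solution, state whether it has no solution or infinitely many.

infinitely many solutions

Row-reduce:
R1 ← R1 / (-2).
R2 ← R2 + 5·R1.
R3 ← R3 − 4·R1.
R2 ← R2 / (-23/2).
R1 ← R1 + 5/2·R2.
R3 ← R3 − 5·R2.
R1 ← R1 + 1·R3.
R2 ← R2 + 1·R3.
Rank is 3 with 4 unknowns, leaving x_4 free.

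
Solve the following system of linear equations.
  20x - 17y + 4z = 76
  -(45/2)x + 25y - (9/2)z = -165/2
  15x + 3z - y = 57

no solution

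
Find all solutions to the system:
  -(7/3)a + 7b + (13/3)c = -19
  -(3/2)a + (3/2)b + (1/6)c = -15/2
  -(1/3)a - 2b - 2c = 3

no solution

Row-reduce:
R1 ← R1 / (-7/3).
R2 ← R2 + 3/2·R1.
R3 ← R3 + 1/3·R1.
R2 ← R2 / (-3).
R1 ← R1 + 3·R2.
R3 ← R3 + 3·R2.
Row 3 reduces to 0 = 1, a contradiction. The system is inconsistent.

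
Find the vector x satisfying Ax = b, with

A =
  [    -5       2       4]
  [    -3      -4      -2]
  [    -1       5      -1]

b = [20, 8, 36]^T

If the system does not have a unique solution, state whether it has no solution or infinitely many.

Row-reduce the augmented matrix:
R1 ← R1 / (-5).
R2 ← R2 + 3·R1.
R3 ← R3 + 1·R1.
R2 ← R2 / (-26/5).
R1 ← R1 + 2/5·R2.
R3 ← R3 − 23/5·R2.
R3 ← R3 / (-74/13).
R1 ← R1 + 6/13·R3.
R2 ← R2 − 11/13·R3.
Reading off the reduced rows gives x_1 = -6, x_2 = 5, x_3 = -5.

x_1 = -6, x_2 = 5, x_3 = -5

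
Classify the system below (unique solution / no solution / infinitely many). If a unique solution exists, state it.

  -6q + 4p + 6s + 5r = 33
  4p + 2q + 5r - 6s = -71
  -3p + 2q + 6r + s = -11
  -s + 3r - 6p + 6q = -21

Row-reduce the augmented matrix:
R1 ← R1 / (4).
R2 ← R2 − 4·R1.
R3 ← R3 + 3·R1.
R4 ← R4 + 6·R1.
R2 ← R2 / (8).
R1 ← R1 + 3/2·R2.
R3 ← R3 + 5/2·R2.
R4 ← R4 + 3·R2.
R3 ← R3 / (39/4).
R1 ← R1 − 5/4·R3.
R4 ← R4 − 21/2·R3.
R4 ← R4 / (21/13).
R1 ← R1 + 38/39·R4.
R2 ← R2 + 3/2·R4.
R3 ← R3 − 7/39·R4.
Reading off the reduced rows gives p = -3, q = -4, r = -3, s = 6.

p = -3, q = -4, r = -3, s = 6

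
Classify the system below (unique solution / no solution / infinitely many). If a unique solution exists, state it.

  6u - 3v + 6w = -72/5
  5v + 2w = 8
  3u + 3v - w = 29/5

u = -2/5, v = 2, w = -1

Row-reduce the augmented matrix:
R1 ← R1 / (6).
R3 ← R3 − 3·R1.
R2 ← R2 / (5).
R1 ← R1 + 1/2·R2.
R3 ← R3 − 9/2·R2.
R3 ← R3 / (-29/5).
R1 ← R1 − 6/5·R3.
R2 ← R2 − 2/5·R3.
Reading off the reduced rows gives u = -2/5, v = 2, w = -1.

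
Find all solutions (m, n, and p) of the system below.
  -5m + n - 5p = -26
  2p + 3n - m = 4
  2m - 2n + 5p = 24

m = 1, n = -1, p = 4

Row-reduce the augmented matrix:
R1 ← R1 / (-5).
R2 ← R2 + 1·R1.
R3 ← R3 − 2·R1.
R2 ← R2 / (14/5).
R1 ← R1 + 1/5·R2.
R3 ← R3 + 8/5·R2.
R3 ← R3 / (33/7).
R1 ← R1 − 17/14·R3.
R2 ← R2 − 15/14·R3.
Reading off the reduced rows gives m = 1, n = -1, p = 4.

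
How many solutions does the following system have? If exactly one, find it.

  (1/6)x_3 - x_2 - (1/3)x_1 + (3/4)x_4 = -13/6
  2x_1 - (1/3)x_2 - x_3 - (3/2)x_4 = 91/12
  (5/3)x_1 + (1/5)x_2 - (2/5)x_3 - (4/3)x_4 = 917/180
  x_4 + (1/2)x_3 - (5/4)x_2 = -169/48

x_1 = 1/2, x_2 = -1/4, x_3 = -3, x_4 = -7/3

Row-reduce the augmented matrix:
R1 ← R1 / (-1/3).
R2 ← R2 − 2·R1.
R3 ← R3 − 5/3·R1.
R2 ← R2 / (-19/3).
R1 ← R1 − 3·R2.
R3 ← R3 + 24/5·R2.
R4 ← R4 + 5/4·R2.
R3 ← R3 / (13/30).
R1 ← R1 + 1/2·R3.
R4 ← R4 − 1/2·R3.
R4 ← R4 / (60/247).
R1 ← R1 + 164/247·R4.
R2 ← R2 + 9/19·R4.
R3 ← R3 − 163/494·R4.
Reading off the reduced rows gives x_1 = 1/2, x_2 = -1/4, x_3 = -3, x_4 = -7/3.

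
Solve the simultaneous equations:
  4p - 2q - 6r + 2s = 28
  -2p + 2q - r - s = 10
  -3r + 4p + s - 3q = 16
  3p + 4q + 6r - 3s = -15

p = 1, q = 0, r = -6, s = -6

Row-reduce the augmented matrix:
R1 ← R1 / (4).
R2 ← R2 + 2·R1.
R3 ← R3 − 4·R1.
R4 ← R4 − 3·R1.
R1 ← R1 + 1/2·R2.
R3 ← R3 + 1·R2.
R4 ← R4 − 11/2·R2.
R3 ← R3 / (-1).
R1 ← R1 + 7/2·R3.
R2 ← R2 + 4·R3.
R4 ← R4 − 65/2·R3.
R4 ← R4 / (-37).
R1 ← R1 − 4·R4.
R2 ← R2 − 4·R4.
R3 ← R3 − 1·R4.
Reading off the reduced rows gives p = 1, q = 0, r = -6, s = -6.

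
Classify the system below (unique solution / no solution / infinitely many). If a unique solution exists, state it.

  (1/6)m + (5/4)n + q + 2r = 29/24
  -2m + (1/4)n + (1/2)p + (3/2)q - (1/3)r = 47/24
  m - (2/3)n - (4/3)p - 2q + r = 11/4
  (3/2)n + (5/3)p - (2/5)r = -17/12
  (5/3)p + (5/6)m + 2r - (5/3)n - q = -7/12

Row-reduce the augmented matrix:
R1 ← R1 / (1/6).
R2 ← R2 + 2·R1.
R3 ← R3 − 1·R1.
R5 ← R5 − 5/6·R1.
R2 ← R2 / (61/4).
R1 ← R1 − 15/2·R2.
R3 ← R3 + 49/6·R2.
R4 ← R4 − 3/2·R2.
R5 ← R5 + 95/12·R2.
R3 ← R3 / (-65/61).
R1 ← R1 + 15/61·R3.
R2 ← R2 − 2/61·R3.
R4 ← R4 − 296/183·R3.
R5 ← R5 − 235/122·R3.
R4 ← R4 / (-487/195).
R1 ← R1 + 6/13·R4.
R2 ← R2 − 56/65·R4.
R3 ← R3 − 47/65·R4.
R5 ← R5 + 5/13·R4.
R5 ← R5 / (64349/8766).
R1 ← R1 − 13/1461·R5.
R2 ← R2 − 11242/7305·R5.
R3 ← R3 + 3957/2435·R5.
R4 ← R4 − 328/4383·R5.
Reading off the reduced rows gives m = -5/2, n = 1/2, p = -1, q = -3/2, r = 5/4.

m = -5/2, n = 1/2, p = -1, q = -3/2, r = 5/4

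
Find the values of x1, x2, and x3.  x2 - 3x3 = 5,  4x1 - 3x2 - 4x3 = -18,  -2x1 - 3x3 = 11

Row-reduce the augmented matrix:
Swap R1 and R2.
R1 ← R1 / (4).
R3 ← R3 + 2·R1.
R1 ← R1 + 3/4·R2.
R3 ← R3 + 3/2·R2.
R3 ← R3 / (-19/2).
R1 ← R1 + 13/4·R3.
R2 ← R2 + 3·R3.
Reading off the reduced rows gives x1 = -4, x2 = 2, x3 = -1.

x1 = -4, x2 = 2, x3 = -1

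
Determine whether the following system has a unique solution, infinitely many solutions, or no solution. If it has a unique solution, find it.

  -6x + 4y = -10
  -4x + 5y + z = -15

infinitely many solutions

Row-reduce:
R1 ← R1 / (-6).
R2 ← R2 + 4·R1.
R2 ← R2 / (7/3).
R1 ← R1 + 2/3·R2.
Rank is 2 with 3 unknowns, leaving z free.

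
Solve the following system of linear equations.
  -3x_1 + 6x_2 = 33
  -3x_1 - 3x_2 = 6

x_1 = -5, x_2 = 3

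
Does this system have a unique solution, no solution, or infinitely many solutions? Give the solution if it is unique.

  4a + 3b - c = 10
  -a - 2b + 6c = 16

infinitely many solutions

Row-reduce:
R1 ← R1 / (4).
R2 ← R2 + 1·R1.
R2 ← R2 / (-5/4).
R1 ← R1 − 3/4·R2.
Rank is 2 with 3 unknowns, leaving c free.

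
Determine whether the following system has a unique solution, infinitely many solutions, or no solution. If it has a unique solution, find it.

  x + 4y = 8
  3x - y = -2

Row-reduce the augmented matrix:
R2 ← R2 − 3·R1.
R2 ← R2 / (-13).
R1 ← R1 − 4·R2.
Reading off the reduced rows gives x = 0, y = 2.

x = 0, y = 2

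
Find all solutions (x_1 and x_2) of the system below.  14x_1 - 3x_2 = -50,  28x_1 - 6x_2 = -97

no solution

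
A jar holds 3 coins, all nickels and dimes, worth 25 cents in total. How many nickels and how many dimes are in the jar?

nickels: 1, dimes: 2

Let n = nickels, d = dimes.
  n + d = 3
  5n + 10d = 25
Row-reduce the augmented matrix:
R2 ← R2 − 5·R1.
R2 ← R2 / (5).
R1 ← R1 − 1·R2.
Reading off the reduced rows gives n = 1, d = 2.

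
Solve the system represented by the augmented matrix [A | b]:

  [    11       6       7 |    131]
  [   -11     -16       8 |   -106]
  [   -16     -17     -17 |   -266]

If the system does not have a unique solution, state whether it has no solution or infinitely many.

x_1 = 6, x_2 = 5, x_3 = 5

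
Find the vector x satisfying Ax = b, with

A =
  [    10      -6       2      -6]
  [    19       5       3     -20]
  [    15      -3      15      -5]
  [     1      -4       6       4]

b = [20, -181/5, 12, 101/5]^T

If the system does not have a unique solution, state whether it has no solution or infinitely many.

Row-reduce the augmented matrix:
R1 ← R1 / (10).
R2 ← R2 − 19·R1.
R3 ← R3 − 15·R1.
R4 ← R4 − 1·R1.
R2 ← R2 / (82/5).
R1 ← R1 + 3/5·R2.
R3 ← R3 − 6·R2.
R4 ← R4 + 17/5·R2.
R3 ← R3 / (504/41).
R1 ← R1 − 7/41·R3.
R2 ← R2 + 2/41·R3.
R4 ← R4 − 231/41·R3.
R4 ← R4 / (-11/24).
R1 ← R1 + 73/72·R4.
R2 ← R2 + 125/252·R4.
R3 ← R3 − 293/504·R4.
Reading off the reduced rows gives x_1 = 11/5, x_2 = -3, x_3 = -1, x_4 = 3.

x_1 = 11/5, x_2 = -3, x_3 = -1, x_4 = 3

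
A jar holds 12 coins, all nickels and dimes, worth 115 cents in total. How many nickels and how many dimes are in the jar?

nickels: 1, dimes: 11

Let n = nickels, d = dimes.
  n + d = 12
  5n + 10d = 115
Row-reduce the augmented matrix:
R2 ← R2 − 5·R1.
R2 ← R2 / (5).
R1 ← R1 − 1·R2.
Reading off the reduced rows gives n = 1, d = 11.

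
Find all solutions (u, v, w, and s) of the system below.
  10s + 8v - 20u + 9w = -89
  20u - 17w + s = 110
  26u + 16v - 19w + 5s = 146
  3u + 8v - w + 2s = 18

Row-reduce:
R1 ← R1 / (-20).
R2 ← R2 − 20·R1.
R3 ← R3 − 26·R1.
R4 ← R4 − 3·R1.
R2 ← R2 / (8).
R1 ← R1 + 2/5·R2.
R3 ← R3 − 132/5·R2.
R4 ← R4 − 46/5·R2.
R3 ← R3 / (191/10).
R1 ← R1 + 17/20·R3.
R2 ← R2 + 1·R3.
R4 ← R4 − 191/20·R3.
Rank is 3 with 4 unknowns, leaving s free.

infinitely many solutions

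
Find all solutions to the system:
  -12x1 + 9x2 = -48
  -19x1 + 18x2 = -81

Row-reduce the augmented matrix:
R1 ← R1 / (-12).
R2 ← R2 + 19·R1.
R2 ← R2 / (15/4).
R1 ← R1 + 3/4·R2.
Reading off the reduced rows gives x1 = 3, x2 = -4/3.

x1 = 3, x2 = -4/3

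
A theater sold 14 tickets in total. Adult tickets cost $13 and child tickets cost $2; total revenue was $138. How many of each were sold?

adult tickets: 10, child tickets: 4

Let a = adult tickets, c = child tickets.
  c + a = 14
  13a + 2c = 138
Row-reduce the augmented matrix:
R2 ← R2 − 13·R1.
R2 ← R2 / (-11).
R1 ← R1 − 1·R2.
Reading off the reduced rows gives a = 10, c = 4.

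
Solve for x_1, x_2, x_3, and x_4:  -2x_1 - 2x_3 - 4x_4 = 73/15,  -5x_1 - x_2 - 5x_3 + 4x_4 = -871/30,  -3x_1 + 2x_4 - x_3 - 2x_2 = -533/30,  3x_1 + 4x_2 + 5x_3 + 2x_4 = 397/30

x_1 = 5/2, x_2 = 2, x_3 = 2/3, x_4 = -14/5

Row-reduce the augmented matrix:
R1 ← R1 / (-2).
R2 ← R2 + 5·R1.
R3 ← R3 + 3·R1.
R4 ← R4 − 3·R1.
R2 ← R2 / (-1).
R3 ← R3 + 2·R2.
R4 ← R4 − 4·R2.
R3 ← R3 / (2).
R1 ← R1 − 1·R3.
R4 ← R4 − 2·R3.
R4 ← R4 / (72).
R1 ← R1 − 12·R4.
R2 ← R2 + 14·R4.
R3 ← R3 + 10·R4.
Reading off the reduced rows gives x_1 = 5/2, x_2 = 2, x_3 = 2/3, x_4 = -14/5.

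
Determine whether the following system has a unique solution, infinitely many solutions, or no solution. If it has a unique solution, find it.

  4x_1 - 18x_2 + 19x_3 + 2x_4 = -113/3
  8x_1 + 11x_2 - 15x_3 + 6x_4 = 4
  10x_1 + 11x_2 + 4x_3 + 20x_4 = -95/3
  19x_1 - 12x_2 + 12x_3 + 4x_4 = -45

x_1 = -1, x_2 = 1, x_3 = -2/3, x_4 = -3/2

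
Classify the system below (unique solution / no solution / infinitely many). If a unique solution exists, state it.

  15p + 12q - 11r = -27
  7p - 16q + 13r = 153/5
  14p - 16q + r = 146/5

Row-reduce the augmented matrix:
R1 ← R1 / (15).
R2 ← R2 − 7·R1.
R3 ← R3 − 14·R1.
R2 ← R2 / (-108/5).
R1 ← R1 − 4/5·R2.
R3 ← R3 + 136/5·R2.
R3 ← R3 / (-937/81).
R1 ← R1 + 5/81·R3.
R2 ← R2 + 68/81·R3.
Reading off the reduced rows gives p = -1/5, q = -2, r = 0.

p = -1/5, q = -2, r = 0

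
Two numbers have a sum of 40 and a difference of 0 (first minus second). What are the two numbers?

first number: 20, second number: 20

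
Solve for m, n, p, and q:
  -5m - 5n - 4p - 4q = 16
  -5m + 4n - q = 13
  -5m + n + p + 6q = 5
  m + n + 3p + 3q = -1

m = -3, n = -1, p = 3, q = -2

Row-reduce the augmented matrix:
R1 ← R1 / (-5).
R2 ← R2 + 5·R1.
R3 ← R3 + 5·R1.
R4 ← R4 − 1·R1.
R2 ← R2 / (9).
R1 ← R1 − 1·R2.
R3 ← R3 − 6·R2.
R3 ← R3 / (7/3).
R1 ← R1 − 16/45·R3.
R2 ← R2 − 4/9·R3.
R4 ← R4 − 11/5·R3.
R4 ← R4 / (-187/35).
R1 ← R1 + 79/105·R4.
R2 ← R2 + 25/21·R4.
R3 ← R3 − 24/7·R4.
Reading off the reduced rows gives m = -3, n = -1, p = 3, q = -2.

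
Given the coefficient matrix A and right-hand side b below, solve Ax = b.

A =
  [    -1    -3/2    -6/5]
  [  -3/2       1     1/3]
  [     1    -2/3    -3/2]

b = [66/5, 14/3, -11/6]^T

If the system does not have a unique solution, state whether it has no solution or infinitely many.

x_1 = -6, x_2 = -4, x_3 = -1

Row-reduce the augmented matrix:
R1 ← R1 / (-1).
R2 ← R2 + 3/2·R1.
R3 ← R3 − 1·R1.
R2 ← R2 / (13/4).
R1 ← R1 − 3/2·R2.
R3 ← R3 + 13/6·R2.
R3 ← R3 / (-23/18).
R1 ← R1 − 14/65·R3.
R2 ← R2 − 128/195·R3.
Reading off the reduced rows gives x_1 = -6, x_2 = -4, x_3 = -1.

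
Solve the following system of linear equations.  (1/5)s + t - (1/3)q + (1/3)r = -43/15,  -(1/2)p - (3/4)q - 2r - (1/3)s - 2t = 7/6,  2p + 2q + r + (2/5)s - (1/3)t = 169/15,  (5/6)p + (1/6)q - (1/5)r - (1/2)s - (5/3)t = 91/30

Row-reduce:
Swap R1 and R2.
R1 ← R1 / (-1/2).
R3 ← R3 − 2·R1.
R4 ← R4 − 5/6·R1.
R2 ← R2 / (-1/3).
R1 ← R1 − 3/2·R2.
R3 ← R3 + 1·R2.
R4 ← R4 + 13/12·R2.
R3 ← R3 / (-8).
R1 ← R1 − 11/2·R3.
R2 ← R2 + 1·R3.
R4 ← R4 + 277/60·R3.
R4 ← R4 / (-5909/7200).
R1 ← R1 − 41/80·R4.
R2 ← R2 + 49/120·R4.
R3 ← R3 − 23/120·R4.
Rank is 4 with 5 unknowns, leaving t free.

infinitely many solutions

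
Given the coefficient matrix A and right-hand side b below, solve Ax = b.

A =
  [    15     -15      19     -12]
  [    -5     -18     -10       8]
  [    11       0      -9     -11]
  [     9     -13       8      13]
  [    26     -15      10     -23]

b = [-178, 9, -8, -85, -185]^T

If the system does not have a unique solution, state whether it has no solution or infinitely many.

Row-reduce:
R1 ← R1 / (15).
R2 ← R2 + 5·R1.
R3 ← R3 − 11·R1.
R4 ← R4 − 9·R1.
R5 ← R5 − 26·R1.
R2 ← R2 / (-23).
R1 ← R1 + 1·R2.
R3 ← R3 − 11·R2.
R4 ← R4 + 4·R2.
R5 ← R5 − 11·R2.
R3 ← R3 / (-2839/115).
R1 ← R1 − 164/115·R3.
R2 ← R2 − 11/69·R3.
R4 ← R4 + 953/345·R3.
R5 ← R5 + 2839/115·R3.
R4 ← R4 / (55464/2839).
R1 ← R1 + 2812/2839·R4.
R2 ← R2 + 499/2839·R4.
R3 ← R3 − 33/2839·R4.
Row 5 reduces to 0 = 1, a contradiction. The system is inconsistent.

no solution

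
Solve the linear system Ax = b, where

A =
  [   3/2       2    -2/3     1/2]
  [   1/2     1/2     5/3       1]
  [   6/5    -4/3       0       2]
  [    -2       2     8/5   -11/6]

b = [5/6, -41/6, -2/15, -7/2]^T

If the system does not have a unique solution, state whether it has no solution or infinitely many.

Row-reduce the augmented matrix:
R1 ← R1 / (3/2).
R2 ← R2 − 1/2·R1.
R3 ← R3 − 6/5·R1.
R4 ← R4 + 2·R1.
R2 ← R2 / (-1/6).
R1 ← R1 − 4/3·R2.
R3 ← R3 + 44/15·R2.
R4 ← R4 − 14/3·R2.
R3 ← R3 / (-1472/45).
R1 ← R1 − 44/3·R3.
R2 ← R2 + 34/3·R3.
R4 ← R4 − 268/5·R3.
R4 ← R4 / (1043/1380).
R1 ← R1 − 105/92·R4.
R2 ← R2 + 87/184·R4.
R3 ← R3 − 147/368·R4.
Reading off the reduced rows gives x_1 = -4, x_2 = 1, x_3 = -5, x_4 = 3.

x_1 = -4, x_2 = 1, x_3 = -5, x_4 = 3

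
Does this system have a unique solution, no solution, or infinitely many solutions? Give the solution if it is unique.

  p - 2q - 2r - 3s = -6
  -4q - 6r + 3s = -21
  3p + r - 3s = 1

Row-reduce:
R3 ← R3 − 3·R1.
R2 ← R2 / (-4).
R1 ← R1 + 2·R2.
R3 ← R3 − 6·R2.
R3 ← R3 / (-2).
R1 ← R1 − 1·R3.
R2 ← R2 − 3/2·R3.
Rank is 3 with 4 unknowns, leaving s free.

infinitely many solutions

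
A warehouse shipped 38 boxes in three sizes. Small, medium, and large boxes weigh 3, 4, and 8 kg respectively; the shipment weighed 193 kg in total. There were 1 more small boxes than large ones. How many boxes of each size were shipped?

Let s = small boxes, m = medium boxes, l = large boxes.
  l + m + s = 38
  3s + 4m + 8l = 193
  s - l = 1
Row-reduce the augmented matrix:
R2 ← R2 − 3·R1.
R3 ← R3 − 1·R1.
R1 ← R1 − 1·R2.
R3 ← R3 + 1·R2.
R3 ← R3 / (3).
R1 ← R1 + 4·R3.
R2 ← R2 − 5·R3.
Reading off the reduced rows gives s = 15, m = 9, l = 14.

small boxes: 15, medium boxes: 9, large boxes: 14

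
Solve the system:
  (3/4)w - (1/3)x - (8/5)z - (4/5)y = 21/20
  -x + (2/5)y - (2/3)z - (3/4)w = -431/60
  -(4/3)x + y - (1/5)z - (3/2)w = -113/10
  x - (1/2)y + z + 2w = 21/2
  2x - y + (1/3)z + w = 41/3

x = 6, y = 1, z = -1, w = 3

Row-reduce the augmented matrix:
R1 ← R1 / (-1/3).
R2 ← R2 + 1·R1.
R3 ← R3 + 4/3·R1.
R4 ← R4 − 1·R1.
R5 ← R5 − 2·R1.
R2 ← R2 / (14/5).
R1 ← R1 − 12/5·R2.
R3 ← R3 − 21/5·R2.
R4 ← R4 + 29/10·R2.
R5 ← R5 + 29/5·R2.
Swap R3 and R4.
R3 ← R3 / (101/210).
R1 ← R1 − 44/35·R3.
R2 ← R2 − 31/21·R3.
R5 ← R5 + 74/105·R3.
Swap R4 and R5.
R4 ← R4 / (97/101).
R1 ← R1 + 1077/404·R4.
R2 ← R2 + 925/202·R4.
R3 ← R3 − 240/101·R4.
R5 reduces to 0 = 0, so the extra equation is consistent.
Reading off the reduced rows gives x = 6, y = 1, z = -1, w = 3.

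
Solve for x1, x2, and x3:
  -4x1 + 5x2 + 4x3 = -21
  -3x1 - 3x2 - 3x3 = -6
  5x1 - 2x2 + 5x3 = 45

x1 = 3, x2 = -5, x3 = 4

Row-reduce the augmented matrix:
R1 ← R1 / (-4).
R2 ← R2 + 3·R1.
R3 ← R3 − 5·R1.
R2 ← R2 / (-27/4).
R1 ← R1 + 5/4·R2.
R3 ← R3 − 17/4·R2.
R3 ← R3 / (56/9).
R1 ← R1 − 1/9·R3.
R2 ← R2 − 8/9·R3.
Reading off the reduced rows gives x1 = 3, x2 = -5, x3 = 4.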